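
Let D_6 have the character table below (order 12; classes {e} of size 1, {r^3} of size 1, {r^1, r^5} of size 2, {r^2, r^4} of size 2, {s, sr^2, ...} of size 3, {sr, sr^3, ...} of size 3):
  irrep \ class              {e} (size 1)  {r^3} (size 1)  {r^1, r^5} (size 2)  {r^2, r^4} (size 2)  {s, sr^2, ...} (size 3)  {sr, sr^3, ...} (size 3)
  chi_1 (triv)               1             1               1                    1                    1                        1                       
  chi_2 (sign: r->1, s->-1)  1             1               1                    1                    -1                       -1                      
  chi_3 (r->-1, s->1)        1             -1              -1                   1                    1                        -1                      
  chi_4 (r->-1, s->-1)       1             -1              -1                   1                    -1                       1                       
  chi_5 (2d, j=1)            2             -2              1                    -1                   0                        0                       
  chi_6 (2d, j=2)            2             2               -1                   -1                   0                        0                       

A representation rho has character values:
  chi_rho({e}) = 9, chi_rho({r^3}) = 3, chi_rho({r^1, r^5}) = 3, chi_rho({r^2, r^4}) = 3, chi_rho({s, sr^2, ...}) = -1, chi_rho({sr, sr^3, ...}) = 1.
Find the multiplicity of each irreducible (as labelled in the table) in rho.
Multiplicities: chi_1: 2, chi_2: 2, chi_3: 0, chi_4: 1, chi_5: 1, chi_6: 1.

Details: Use <chi_rho, chi> = (1/|G|) sum_C |C| * chi_rho(C) * conj(chi(C)) with |G| = 12 for each irreducible chi in the table:
  <chi_rho, chi_1> = (1/12)[1*(9)*conj(1) + 1*(3)*conj(1) + 2*(3)*conj(1) + 2*(3)*conj(1) + 3*(-1)*conj(1) + 3*(1)*conj(1)]
      = (1/12)[(9) + (3) + (6) + (6) + (-3) + (3)] = 24/12 = 2
  <chi_rho, chi_2> = (1/12)[1*(9)*conj(1) + 1*(3)*conj(1) + 2*(3)*conj(1) + 2*(3)*conj(1) + 3*(-1)*conj(-1) + 3*(1)*conj(-1)]
      = (1/12)[(9) + (3) + (6) + (6) + (3) + (-3)] = 24/12 = 2
  <chi_rho, chi_3> = (1/12)[1*(9)*conj(1) + 1*(3)*conj(-1) + 2*(3)*conj(-1) + 2*(3)*conj(1) + 3*(-1)*conj(1) + 3*(1)*conj(-1)]
      = (1/12)[(9) + (-3) + (-6) + (6) + (-3) + (-3)] = 0/12 = 0
  <chi_rho, chi_4> = (1/12)[1*(9)*conj(1) + 1*(3)*conj(-1) + 2*(3)*conj(-1) + 2*(3)*conj(1) + 3*(-1)*conj(-1) + 3*(1)*conj(1)]
      = (1/12)[(9) + (-3) + (-6) + (6) + (3) + (3)] = 12/12 = 1
  <chi_rho, chi_5> = (1/12)[1*(9)*conj(2) + 1*(3)*conj(-2) + 2*(3)*conj(1) + 2*(3)*conj(-1) + 3*(-1)*conj(0) + 3*(1)*conj(0)]
      = (1/12)[(18) + (-6) + (6) + (-6) + (0) + (0)] = 12/12 = 1
  <chi_rho, chi_6> = (1/12)[1*(9)*conj(2) + 1*(3)*conj(2) + 2*(3)*conj(-1) + 2*(3)*conj(-1) + 3*(-1)*conj(0) + 3*(1)*conj(0)]
      = (1/12)[(18) + (6) + (-6) + (-6) + (0) + (0)] = 12/12 = 1
Dimension check: dim(rho) = sum (mult * dim) = 2*1 + 2*1 + 0*1 + 1*1 + 1*2 + 1*2 = 9 = chi_rho(e) = 9.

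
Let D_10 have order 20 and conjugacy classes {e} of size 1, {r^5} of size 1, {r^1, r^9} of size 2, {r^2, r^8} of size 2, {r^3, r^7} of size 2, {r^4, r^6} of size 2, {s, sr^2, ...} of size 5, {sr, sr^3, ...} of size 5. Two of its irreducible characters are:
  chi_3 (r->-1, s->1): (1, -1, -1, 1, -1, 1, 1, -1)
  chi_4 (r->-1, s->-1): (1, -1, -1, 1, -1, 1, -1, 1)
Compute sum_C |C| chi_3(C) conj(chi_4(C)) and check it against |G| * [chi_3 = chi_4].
Sum = 0; so <chi_3, chi_4> = 0 (distinct irreducibles are orthogonal).

Working: Compute term by term over conjugacy classes (|C| * chi_3(C) * conj(chi_4(C))):
  1*(1)*conj(1) + 1*(-1)*conj(-1) + 2*(-1)*conj(-1) + 2*(1)*conj(1) + 2*(-1)*conj(-1) + 2*(1)*conj(1) + 5*(1)*conj(-1) + 5*(-1)*conj(1)
  = (1) + (1) + (2) + (2) + (2) + (2) + (-5) + (-5)
  = 0.
Dividing by |G| = 20 gives 0/20 = 0, matching the row-orthogonality relation <chi_3, chi_4> = [chi_3 = chi_4].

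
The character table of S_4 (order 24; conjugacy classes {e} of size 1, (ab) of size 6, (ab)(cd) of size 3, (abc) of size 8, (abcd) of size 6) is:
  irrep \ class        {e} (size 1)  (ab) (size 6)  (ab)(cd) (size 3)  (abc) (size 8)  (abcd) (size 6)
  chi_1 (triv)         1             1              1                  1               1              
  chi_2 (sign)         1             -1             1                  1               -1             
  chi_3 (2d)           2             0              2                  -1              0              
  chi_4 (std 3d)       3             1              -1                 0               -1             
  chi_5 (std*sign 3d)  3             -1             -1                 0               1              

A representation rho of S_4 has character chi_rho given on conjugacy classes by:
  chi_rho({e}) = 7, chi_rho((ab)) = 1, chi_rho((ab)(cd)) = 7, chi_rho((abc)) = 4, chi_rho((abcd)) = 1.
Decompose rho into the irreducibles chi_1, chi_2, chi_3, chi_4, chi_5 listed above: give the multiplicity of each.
Multiplicities: chi_1: 3, chi_2: 2, chi_3: 1, chi_4: 0, chi_5: 0.

Working: Use <chi_rho, chi> = (1/|G|) sum_C |C| * chi_rho(C) * conj(chi(C)) with |G| = 24 for each irreducible chi in the table:
  <chi_rho, chi_1> = (1/24)[1*(7)*conj(1) + 6*(1)*conj(1) + 3*(7)*conj(1) + 8*(4)*conj(1) + 6*(1)*conj(1)]
      = (1/24)[(7) + (6) + (21) + (32) + (6)] = 72/24 = 3
  <chi_rho, chi_2> = (1/24)[1*(7)*conj(1) + 6*(1)*conj(-1) + 3*(7)*conj(1) + 8*(4)*conj(1) + 6*(1)*conj(-1)]
      = (1/24)[(7) + (-6) + (21) + (32) + (-6)] = 48/24 = 2
  <chi_rho, chi_3> = (1/24)[1*(7)*conj(2) + 6*(1)*conj(0) + 3*(7)*conj(2) + 8*(4)*conj(-1) + 6*(1)*conj(0)]
      = (1/24)[(14) + (0) + (42) + (-32) + (0)] = 24/24 = 1
  <chi_rho, chi_4> = (1/24)[1*(7)*conj(3) + 6*(1)*conj(1) + 3*(7)*conj(-1) + 8*(4)*conj(0) + 6*(1)*conj(-1)]
      = (1/24)[(21) + (6) + (-21) + (0) + (-6)] = 0/24 = 0
  <chi_rho, chi_5> = (1/24)[1*(7)*conj(3) + 6*(1)*conj(-1) + 3*(7)*conj(-1) + 8*(4)*conj(0) + 6*(1)*conj(1)]
      = (1/24)[(21) + (-6) + (-21) + (0) + (6)] = 0/24 = 0
Dimension check: dim(rho) = sum (mult * dim) = 3*1 + 2*1 + 1*2 + 0*3 + 0*3 = 7 = chi_rho(e) = 7.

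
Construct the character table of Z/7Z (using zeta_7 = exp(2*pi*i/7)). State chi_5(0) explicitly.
Character table of Z/7Z (irreps indexed chi_0,...,chi_6 with chi_k(m) = zeta_7^(k*m), zeta_7 = exp(2*pi*i/7)):
  irrep \ class  {0} (size 1)  {1} (size 1)    {2} (size 1)    {3} (size 1)    {4} (size 1)    {5} (size 1)    {6} (size 1)  
  chi_0          1             1               1               1               1               1               1             
  chi_1          1             exp(2*I*pi/7)   exp(4*I*pi/7)   exp(6*I*pi/7)   exp(-6*I*pi/7)  exp(-4*I*pi/7)  exp(-2*I*pi/7)
  chi_2          1             exp(4*I*pi/7)   exp(-6*I*pi/7)  exp(-2*I*pi/7)  exp(2*I*pi/7)   exp(6*I*pi/7)   exp(-4*I*pi/7)
  chi_3          1             exp(6*I*pi/7)   exp(-2*I*pi/7)  exp(4*I*pi/7)   exp(-4*I*pi/7)  exp(2*I*pi/7)   exp(-6*I*pi/7)
  chi_4          1             exp(-6*I*pi/7)  exp(2*I*pi/7)   exp(-4*I*pi/7)  exp(4*I*pi/7)   exp(-2*I*pi/7)  exp(6*I*pi/7) 
  chi_5          1             exp(-4*I*pi/7)  exp(6*I*pi/7)   exp(2*I*pi/7)   exp(-2*I*pi/7)  exp(-6*I*pi/7)  exp(4*I*pi/7) 
  chi_6          1             exp(-2*I*pi/7)  exp(-4*I*pi/7)  exp(-6*I*pi/7)  exp(6*I*pi/7)   exp(4*I*pi/7)   exp(2*I*pi/7) 

Spot check: chi_5(0) = zeta_7^(5*0) = zeta_7^0 = 1.

Why: Z/7Z is abelian, so all 7 irreducible complex representations are 1-dimensional. They are given by chi_k(m) = zeta_7^(k*m) for k = 0,...,6. Row orthogonality: sum_m chi_k(m) conj(chi_l(m)) = 7 * [k = l].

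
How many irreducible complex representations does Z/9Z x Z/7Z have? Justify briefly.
63

Explanation: The number of irreducible complex representations of a finite group equals its number of conjugacy classes. Z/9Z x Z/7Z is abelian of order 63, so every element is its own conjugacy class: 63 classes, so Z/9Z x Z/7Z (order 63) has exactly 63 irreducible complex representations.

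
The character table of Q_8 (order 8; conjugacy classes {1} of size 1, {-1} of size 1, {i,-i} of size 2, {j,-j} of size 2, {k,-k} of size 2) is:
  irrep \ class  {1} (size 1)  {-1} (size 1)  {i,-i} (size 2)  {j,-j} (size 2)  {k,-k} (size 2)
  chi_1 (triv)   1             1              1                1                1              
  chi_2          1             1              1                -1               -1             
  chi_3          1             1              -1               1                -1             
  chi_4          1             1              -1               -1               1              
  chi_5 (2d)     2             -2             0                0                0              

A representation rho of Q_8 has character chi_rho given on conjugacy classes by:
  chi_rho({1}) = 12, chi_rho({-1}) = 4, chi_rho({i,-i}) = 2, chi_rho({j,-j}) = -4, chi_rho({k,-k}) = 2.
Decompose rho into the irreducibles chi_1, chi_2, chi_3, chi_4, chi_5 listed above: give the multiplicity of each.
Multiplicities: chi_1: 2, chi_2: 3, chi_3: 0, chi_4: 3, chi_5: 2.

Reasoning: Use <chi_rho, chi> = (1/|G|) sum_C |C| * chi_rho(C) * conj(chi(C)) with |G| = 8 for each irreducible chi in the table:
  <chi_rho, chi_1> = (1/8)[1*(12)*conj(1) + 1*(4)*conj(1) + 2*(2)*conj(1) + 2*(-4)*conj(1) + 2*(2)*conj(1)]
      = (1/8)[(12) + (4) + (4) + (-8) + (4)] = 16/8 = 2
  <chi_rho, chi_2> = (1/8)[1*(12)*conj(1) + 1*(4)*conj(1) + 2*(2)*conj(1) + 2*(-4)*conj(-1) + 2*(2)*conj(-1)]
      = (1/8)[(12) + (4) + (4) + (8) + (-4)] = 24/8 = 3
  <chi_rho, chi_3> = (1/8)[1*(12)*conj(1) + 1*(4)*conj(1) + 2*(2)*conj(-1) + 2*(-4)*conj(1) + 2*(2)*conj(-1)]
      = (1/8)[(12) + (4) + (-4) + (-8) + (-4)] = 0/8 = 0
  <chi_rho, chi_4> = (1/8)[1*(12)*conj(1) + 1*(4)*conj(1) + 2*(2)*conj(-1) + 2*(-4)*conj(-1) + 2*(2)*conj(1)]
      = (1/8)[(12) + (4) + (-4) + (8) + (4)] = 24/8 = 3
  <chi_rho, chi_5> = (1/8)[1*(12)*conj(2) + 1*(4)*conj(-2) + 2*(2)*conj(0) + 2*(-4)*conj(0) + 2*(2)*conj(0)]
      = (1/8)[(24) + (-8) + (0) + (0) + (0)] = 16/8 = 2
Dimension check: dim(rho) = sum (mult * dim) = 2*1 + 3*1 + 0*1 + 3*1 + 2*2 = 12 = chi_rho(e) = 12.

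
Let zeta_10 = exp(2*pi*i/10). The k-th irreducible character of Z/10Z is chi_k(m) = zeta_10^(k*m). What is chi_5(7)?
chi_5(7) = zeta_10^35 = -1

Explanation: chi_5(7) = zeta_10^(5*7) = zeta_10^35. Since zeta_10^10 = 1, this equals zeta_10^5 = exp(2*pi*i*5/10) = -1.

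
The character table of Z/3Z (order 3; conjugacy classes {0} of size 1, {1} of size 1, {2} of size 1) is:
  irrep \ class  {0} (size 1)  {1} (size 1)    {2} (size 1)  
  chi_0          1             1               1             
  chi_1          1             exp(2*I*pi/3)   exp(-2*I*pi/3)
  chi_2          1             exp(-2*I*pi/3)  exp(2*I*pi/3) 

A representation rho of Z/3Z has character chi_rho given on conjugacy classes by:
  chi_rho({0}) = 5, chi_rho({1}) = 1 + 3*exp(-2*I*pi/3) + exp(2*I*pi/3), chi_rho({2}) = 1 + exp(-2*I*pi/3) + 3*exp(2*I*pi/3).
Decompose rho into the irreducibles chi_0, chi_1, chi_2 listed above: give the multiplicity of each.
Multiplicities: chi_0: 1, chi_1: 1, chi_2: 3.

Explanation: Use <chi_rho, chi> = (1/|G|) sum_C |C| * chi_rho(C) * conj(chi(C)) with |G| = 3 for each irreducible chi in the table:
  <chi_rho, chi_0> = (1/3)[1*(5)*conj(1) + 1*(1 + 3*exp(-2*I*pi/3) + exp(2*I*pi/3))*conj(1) + 1*(1 + exp(-2*I*pi/3) + 3*exp(2*I*pi/3))*conj(1)]
      = (1/3)[(5) + (1 + 3*exp(-2*I*pi/3) + exp(2*I*pi/3)) + (1 + exp(-2*I*pi/3) + 3*exp(2*I*pi/3))] = 3/3 = 1
  <chi_rho, chi_1> = (1/3)[1*(5)*conj(1) + 1*(1 + 3*exp(-2*I*pi/3) + exp(2*I*pi/3))*conj(exp(2*I*pi/3)) + 1*(1 + exp(-2*I*pi/3) + 3*exp(2*I*pi/3))*conj(exp(-2*I*pi/3))]
      = (1/3)[(5) + (1 + exp(-2*I*pi/3) + 3*exp(2*I*pi/3)) + (1 + 3*exp(-2*I*pi/3) + exp(2*I*pi/3))] = 3/3 = 1
  <chi_rho, chi_2> = (1/3)[1*(5)*conj(1) + 1*(1 + 3*exp(-2*I*pi/3) + exp(2*I*pi/3))*conj(exp(-2*I*pi/3)) + 1*(1 + exp(-2*I*pi/3) + 3*exp(2*I*pi/3))*conj(exp(2*I*pi/3))]
      = (1/3)[(5) + (2) + (2)] = 9/3 = 3
(Exp terms are combined using exp(i*s)*conj(exp(i*t)) = exp(i*(s-t)), and sums of them are collapsed using the identity that for every m > 1 the m distinct m-th roots of unity sum to 0, e.g. 1 + exp(2*I*pi/3) + exp(-2*I*pi/3) = 0.)
Dimension check: dim(rho) = sum (mult * dim) = 1*1 + 1*1 + 3*1 = 5 = chi_rho(e) = 5.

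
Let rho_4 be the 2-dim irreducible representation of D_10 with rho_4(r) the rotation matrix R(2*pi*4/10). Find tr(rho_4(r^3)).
chi_{rho_4}(r^3) = 2*cos(2*pi*4*3/10) = -1/2 + sqrt(5)/2

Justification: rho_4(r^3) is rotation by angle 2*pi*4*3/10, whose trace is 2*cos(2*pi*4*3/10) = -1/2 + sqrt(5)/2.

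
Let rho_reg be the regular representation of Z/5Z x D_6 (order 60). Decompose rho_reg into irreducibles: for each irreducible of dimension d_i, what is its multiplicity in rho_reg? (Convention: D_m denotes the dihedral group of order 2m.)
Each irreducible V_i of dimension d_i appears with multiplicity d_i, i.e. rho_reg = (direct sum over all irreducibles V_i) d_i V_i. The irreducible dimensions for Z/5Z x D_6 are 1, 1, 1, 1, 1, 1, 1, 1, 1, 1, 1, 1, 1, 1, 1, 1, 1, 1, 1, 1, 2, 2, 2, 2, 2, 2, 2, 2, 2, 2: 20 irreducibles of dimension 1, each with multiplicity 1; 10 irreducibles of dimension 2, each with multiplicity 2. Total dimension 20*1*1 + 10*2*2 = 60 = |G|.

Reasoning: General theorem: in the regular representation of a finite group G, each irreducible appears with multiplicity equal to its dimension. Check: dim(rho_reg) = sum d_i^2 = 1 + 1 + 1 + 1 + 1 + 1 + 1 + 1 + 1 + 1 + 1 + 1 + 1 + 1 + 1 + 1 + 1 + 1 + 1 + 1 + 4 + 4 + 4 + 4 + 4 + 4 + 4 + 4 + 4 + 4 = 60 = |G|.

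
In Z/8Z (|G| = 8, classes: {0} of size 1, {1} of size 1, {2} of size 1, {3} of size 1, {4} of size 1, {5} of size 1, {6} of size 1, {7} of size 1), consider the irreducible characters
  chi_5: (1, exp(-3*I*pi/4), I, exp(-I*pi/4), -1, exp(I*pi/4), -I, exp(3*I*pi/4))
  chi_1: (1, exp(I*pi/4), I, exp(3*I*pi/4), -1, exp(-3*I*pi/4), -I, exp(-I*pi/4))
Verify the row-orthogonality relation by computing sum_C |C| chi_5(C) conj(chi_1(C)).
Sum = 0; so <chi_5, chi_1> = 0 (distinct irreducibles are orthogonal).

Proof sketch: Compute term by term over conjugacy classes (|C| * chi_5(C) * conj(chi_1(C))):
  1*(1)*conj(1) + 1*(exp(-3*I*pi/4))*conj(exp(I*pi/4)) + 1*(I)*conj(I) + 1*(exp(-I*pi/4))*conj(exp(3*I*pi/4)) + 1*(-1)*conj(-1) + 1*(exp(I*pi/4))*conj(exp(-3*I*pi/4)) + 1*(-I)*conj(-I) + 1*(exp(3*I*pi/4))*conj(exp(-I*pi/4))
  = (1) + (-1) + (1) + (-1) + (1) + (-1) + (1) + (-1)
  = 0.
(Exp terms are combined using exp(i*s)*conj(exp(i*t)) = exp(i*(s-t)), and sums of them are collapsed using the identity that for every m > 1 the m distinct m-th roots of unity sum to 0, e.g. 1 + exp(2*I*pi/3) + exp(-2*I*pi/3) = 0.)
Dividing by |G| = 8 gives 0/8 = 0, matching the row-orthogonality relation <chi_5, chi_1> = [chi_5 = chi_1].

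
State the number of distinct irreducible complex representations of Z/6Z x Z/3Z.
18

Why: The number of irreducible complex representations of a finite group equals its number of conjugacy classes. Z/6Z x Z/3Z is abelian of order 18, so every element is its own conjugacy class: 18 classes, so Z/6Z x Z/3Z (order 18) has exactly 18 irreducible complex representations.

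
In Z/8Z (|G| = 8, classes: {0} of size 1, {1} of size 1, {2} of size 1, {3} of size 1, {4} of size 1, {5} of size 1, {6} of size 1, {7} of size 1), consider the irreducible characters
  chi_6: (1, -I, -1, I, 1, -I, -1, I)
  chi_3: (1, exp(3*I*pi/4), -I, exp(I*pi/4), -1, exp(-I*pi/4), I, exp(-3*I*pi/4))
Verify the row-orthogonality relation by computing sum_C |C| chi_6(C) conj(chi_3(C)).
Sum = 0; so <chi_6, chi_3> = 0 (distinct irreducibles are orthogonal).

Derivation: Compute term by term over conjugacy classes (|C| * chi_6(C) * conj(chi_3(C))):
  1*(1)*conj(1) + 1*(-I)*conj(exp(3*I*pi/4)) + 1*(-1)*conj(-I) + 1*(I)*conj(exp(I*pi/4)) + 1*(1)*conj(-1) + 1*(-I)*conj(exp(-I*pi/4)) + 1*(-1)*conj(I) + 1*(I)*conj(exp(-3*I*pi/4))
  = (1) + (-exp(-I*pi/4)) + (-I) + (exp(I*pi/4)) + (-1) + (-exp(3*I*pi/4)) + (I) + (exp(-3*I*pi/4))
  = 0.
(Exp terms are combined using exp(i*s)*conj(exp(i*t)) = exp(i*(s-t)), and sums of them are collapsed using the identity that for every m > 1 the m distinct m-th roots of unity sum to 0, e.g. 1 + exp(2*I*pi/3) + exp(-2*I*pi/3) = 0.)
Dividing by |G| = 8 gives 0/8 = 0, matching the row-orthogonality relation <chi_6, chi_3> = [chi_6 = chi_3].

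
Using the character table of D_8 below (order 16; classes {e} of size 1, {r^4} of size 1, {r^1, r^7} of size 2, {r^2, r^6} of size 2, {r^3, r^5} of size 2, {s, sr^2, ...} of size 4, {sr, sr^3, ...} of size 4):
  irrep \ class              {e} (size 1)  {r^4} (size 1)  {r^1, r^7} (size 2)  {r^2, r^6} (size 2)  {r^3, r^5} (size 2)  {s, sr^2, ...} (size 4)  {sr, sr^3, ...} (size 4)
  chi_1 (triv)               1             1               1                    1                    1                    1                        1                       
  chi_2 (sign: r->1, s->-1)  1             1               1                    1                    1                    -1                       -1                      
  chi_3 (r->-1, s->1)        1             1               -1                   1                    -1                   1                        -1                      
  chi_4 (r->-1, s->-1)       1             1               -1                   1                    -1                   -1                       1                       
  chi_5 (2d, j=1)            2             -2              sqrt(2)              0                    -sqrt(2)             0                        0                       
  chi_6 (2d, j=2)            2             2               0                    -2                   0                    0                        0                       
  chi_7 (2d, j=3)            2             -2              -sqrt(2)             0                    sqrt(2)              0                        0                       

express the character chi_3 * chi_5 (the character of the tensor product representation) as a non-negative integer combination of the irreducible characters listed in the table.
chi_3 tensor chi_5 = chi_7 (all other irreducibles have multiplicity 0).

Details: The character of a tensor product is the pointwise product (chi_3 * chi_5)(C) = chi_3(C) * chi_5(C):
  {e}: (1)*(2), {r^4}: (1)*(-2), {r^1, r^7}: (-1)*(sqrt(2)), {r^2, r^6}: (1)*(0), {r^3, r^5}: (-1)*(-sqrt(2)), {s, sr^2, ...}: (1)*(0), {sr, sr^3, ...}: (-1)*(0)
so (chi_3 * chi_5) takes values
  {e} -> 2, {r^4} -> -2, {r^1, r^7} -> -sqrt(2), {r^2, r^6} -> 0, {r^3, r^5} -> sqrt(2), {s, sr^2, ...} -> 0, {sr, sr^3, ...} -> 0.
Now take the inner product of this character with each irreducible chi from the table, <chi_3*chi_5, chi> = (1/16) sum_C |C| (chi_3*chi_5)(C) conj(chi(C)):
  <chi_3*chi_5, chi_1> = (1/16)[1*(2)*conj(1) + 1*(-2)*conj(1) + 2*(-sqrt(2))*conj(1) + 2*(0)*conj(1) + 2*(sqrt(2))*conj(1) + 4*(0)*conj(1) + 4*(0)*conj(1)]
      = (1/16)[(2) + (-2) + (-2*sqrt(2)) + (0) + (2*sqrt(2)) + (0) + (0)] = 0/16 = 0
  <chi_3*chi_5, chi_2> = (1/16)[1*(2)*conj(1) + 1*(-2)*conj(1) + 2*(-sqrt(2))*conj(1) + 2*(0)*conj(1) + 2*(sqrt(2))*conj(1) + 4*(0)*conj(-1) + 4*(0)*conj(-1)]
      = (1/16)[(2) + (-2) + (-2*sqrt(2)) + (0) + (2*sqrt(2)) + (0) + (0)] = 0/16 = 0
  <chi_3*chi_5, chi_3> = (1/16)[1*(2)*conj(1) + 1*(-2)*conj(1) + 2*(-sqrt(2))*conj(-1) + 2*(0)*conj(1) + 2*(sqrt(2))*conj(-1) + 4*(0)*conj(1) + 4*(0)*conj(-1)]
      = (1/16)[(2) + (-2) + (2*sqrt(2)) + (0) + (-2*sqrt(2)) + (0) + (0)] = 0/16 = 0
  <chi_3*chi_5, chi_4> = (1/16)[1*(2)*conj(1) + 1*(-2)*conj(1) + 2*(-sqrt(2))*conj(-1) + 2*(0)*conj(1) + 2*(sqrt(2))*conj(-1) + 4*(0)*conj(-1) + 4*(0)*conj(1)]
      = (1/16)[(2) + (-2) + (2*sqrt(2)) + (0) + (-2*sqrt(2)) + (0) + (0)] = 0/16 = 0
  <chi_3*chi_5, chi_5> = (1/16)[1*(2)*conj(2) + 1*(-2)*conj(-2) + 2*(-sqrt(2))*conj(sqrt(2)) + 2*(0)*conj(0) + 2*(sqrt(2))*conj(-sqrt(2)) + 4*(0)*conj(0) + 4*(0)*conj(0)]
      = (1/16)[(4) + (4) + (-4) + (0) + (-4) + (0) + (0)] = 0/16 = 0
  <chi_3*chi_5, chi_6> = (1/16)[1*(2)*conj(2) + 1*(-2)*conj(2) + 2*(-sqrt(2))*conj(0) + 2*(0)*conj(-2) + 2*(sqrt(2))*conj(0) + 4*(0)*conj(0) + 4*(0)*conj(0)]
      = (1/16)[(4) + (-4) + (0) + (0) + (0) + (0) + (0)] = 0/16 = 0
  <chi_3*chi_5, chi_7> = (1/16)[1*(2)*conj(2) + 1*(-2)*conj(-2) + 2*(-sqrt(2))*conj(-sqrt(2)) + 2*(0)*conj(0) + 2*(sqrt(2))*conj(sqrt(2)) + 4*(0)*conj(0) + 4*(0)*conj(0)]
      = (1/16)[(4) + (4) + (4) + (0) + (4) + (0) + (0)] = 16/16 = 1
Hence the multiplicities are chi_7: 1. Dimension check: dim(chi_3)*dim(chi_5) = 1*2 = 2 and sum (mult * dim) = 1*2 = 2.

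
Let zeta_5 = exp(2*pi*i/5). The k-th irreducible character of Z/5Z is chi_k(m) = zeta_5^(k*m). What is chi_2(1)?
chi_2(1) = zeta_5^2 = exp(4*I*pi/5)

Justification: chi_2(1) = zeta_5^(2*1) = zeta_5^2. Since zeta_5^5 = 1, this equals zeta_5^2 = exp(2*pi*i*2/5) = exp(4*I*pi/5).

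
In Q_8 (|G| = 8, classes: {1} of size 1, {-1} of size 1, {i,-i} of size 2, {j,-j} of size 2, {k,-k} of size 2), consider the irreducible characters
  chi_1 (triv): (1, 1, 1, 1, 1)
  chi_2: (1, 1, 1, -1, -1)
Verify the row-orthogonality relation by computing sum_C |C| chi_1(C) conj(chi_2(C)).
Sum = 0; so <chi_1, chi_2> = 0 (distinct irreducibles are orthogonal).

Compute term by term over conjugacy classes (|C| * chi_1(C) * conj(chi_2(C))):
  1*(1)*conj(1) + 1*(1)*conj(1) + 2*(1)*conj(1) + 2*(1)*conj(-1) + 2*(1)*conj(-1)
  = (1) + (1) + (2) + (-2) + (-2)
  = 0.
Dividing by |G| = 8 gives 0/8 = 0, matching the row-orthogonality relation <chi_1, chi_2> = [chi_1 = chi_2].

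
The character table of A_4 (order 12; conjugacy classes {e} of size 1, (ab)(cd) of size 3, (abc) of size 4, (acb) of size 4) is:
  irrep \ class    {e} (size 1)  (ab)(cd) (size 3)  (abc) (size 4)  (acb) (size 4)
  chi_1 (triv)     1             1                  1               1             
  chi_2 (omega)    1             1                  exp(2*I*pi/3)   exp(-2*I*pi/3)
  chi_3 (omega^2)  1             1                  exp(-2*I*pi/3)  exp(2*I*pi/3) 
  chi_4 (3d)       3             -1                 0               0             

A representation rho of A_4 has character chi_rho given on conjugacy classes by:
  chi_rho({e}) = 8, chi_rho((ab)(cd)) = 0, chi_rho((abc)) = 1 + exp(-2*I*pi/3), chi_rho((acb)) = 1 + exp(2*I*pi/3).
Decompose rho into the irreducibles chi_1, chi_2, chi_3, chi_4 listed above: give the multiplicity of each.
Multiplicities: chi_1: 1, chi_2: 0, chi_3: 1, chi_4: 2.

Details: Use <chi_rho, chi> = (1/|G|) sum_C |C| * chi_rho(C) * conj(chi(C)) with |G| = 12 for each irreducible chi in the table:
  <chi_rho, chi_1> = (1/12)[1*(8)*conj(1) + 3*(0)*conj(1) + 4*(1 + exp(-2*I*pi/3))*conj(1) + 4*(1 + exp(2*I*pi/3))*conj(1)]
      = (1/12)[(8) + (0) + (4 + 4*exp(-2*I*pi/3)) + (4 + 4*exp(2*I*pi/3))] = 12/12 = 1
  <chi_rho, chi_2> = (1/12)[1*(8)*conj(1) + 3*(0)*conj(1) + 4*(1 + exp(-2*I*pi/3))*conj(exp(2*I*pi/3)) + 4*(1 + exp(2*I*pi/3))*conj(exp(-2*I*pi/3))]
      = (1/12)[(8) + (0) + (-4) + (-4)] = 0/12 = 0
  <chi_rho, chi_3> = (1/12)[1*(8)*conj(1) + 3*(0)*conj(1) + 4*(1 + exp(-2*I*pi/3))*conj(exp(-2*I*pi/3)) + 4*(1 + exp(2*I*pi/3))*conj(exp(2*I*pi/3))]
      = (1/12)[(8) + (0) + (4 + 4*exp(2*I*pi/3)) + (4 + 4*exp(-2*I*pi/3))] = 12/12 = 1
  <chi_rho, chi_4> = (1/12)[1*(8)*conj(3) + 3*(0)*conj(-1) + 4*(1 + exp(-2*I*pi/3))*conj(0) + 4*(1 + exp(2*I*pi/3))*conj(0)]
      = (1/12)[(24) + (0) + (0) + (0)] = 24/12 = 2
(Exp terms are combined using exp(i*s)*conj(exp(i*t)) = exp(i*(s-t)), and sums of them are collapsed using the identity that for every m > 1 the m distinct m-th roots of unity sum to 0, e.g. 1 + exp(2*I*pi/3) + exp(-2*I*pi/3) = 0.)
Dimension check: dim(rho) = sum (mult * dim) = 1*1 + 0*1 + 1*1 + 2*3 = 8 = chi_rho(e) = 8.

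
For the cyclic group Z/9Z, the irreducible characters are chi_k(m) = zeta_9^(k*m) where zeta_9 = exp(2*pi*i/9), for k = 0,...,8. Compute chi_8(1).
chi_8(1) = zeta_9^8 = exp(-2*I*pi/9)

Justification: chi_8(1) = zeta_9^(8*1) = zeta_9^8. Since zeta_9^9 = 1, this equals zeta_9^8 = exp(2*pi*i*8/9) = exp(-2*I*pi/9).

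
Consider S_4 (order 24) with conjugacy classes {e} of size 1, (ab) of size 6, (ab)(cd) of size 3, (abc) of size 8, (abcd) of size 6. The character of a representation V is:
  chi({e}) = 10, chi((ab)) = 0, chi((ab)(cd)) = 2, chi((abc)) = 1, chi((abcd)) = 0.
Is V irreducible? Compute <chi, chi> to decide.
Not irreducible (reducible): <chi, chi> = 5 > 1.

<chi, chi> = (1/|G|) sum_C |C| * |chi(C)|^2 = (1/24)[1*|10|^2 + 6*|0|^2 + 3*|2|^2 + 8*|1|^2 + 6*|0|^2]
  = (1/24)[(100) + (0) + (12) + (8) + (0)] = 120/24 = 5.
A character is irreducible iff <chi, chi> = 1, so this representation is reducible.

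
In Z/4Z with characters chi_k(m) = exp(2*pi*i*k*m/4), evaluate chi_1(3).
chi_1(3) = zeta_4^3 = -I

Solution. chi_1(3) = zeta_4^(1*3) = zeta_4^3. Since zeta_4^4 = 1, this equals zeta_4^3 = exp(2*pi*i*3/4) = -I.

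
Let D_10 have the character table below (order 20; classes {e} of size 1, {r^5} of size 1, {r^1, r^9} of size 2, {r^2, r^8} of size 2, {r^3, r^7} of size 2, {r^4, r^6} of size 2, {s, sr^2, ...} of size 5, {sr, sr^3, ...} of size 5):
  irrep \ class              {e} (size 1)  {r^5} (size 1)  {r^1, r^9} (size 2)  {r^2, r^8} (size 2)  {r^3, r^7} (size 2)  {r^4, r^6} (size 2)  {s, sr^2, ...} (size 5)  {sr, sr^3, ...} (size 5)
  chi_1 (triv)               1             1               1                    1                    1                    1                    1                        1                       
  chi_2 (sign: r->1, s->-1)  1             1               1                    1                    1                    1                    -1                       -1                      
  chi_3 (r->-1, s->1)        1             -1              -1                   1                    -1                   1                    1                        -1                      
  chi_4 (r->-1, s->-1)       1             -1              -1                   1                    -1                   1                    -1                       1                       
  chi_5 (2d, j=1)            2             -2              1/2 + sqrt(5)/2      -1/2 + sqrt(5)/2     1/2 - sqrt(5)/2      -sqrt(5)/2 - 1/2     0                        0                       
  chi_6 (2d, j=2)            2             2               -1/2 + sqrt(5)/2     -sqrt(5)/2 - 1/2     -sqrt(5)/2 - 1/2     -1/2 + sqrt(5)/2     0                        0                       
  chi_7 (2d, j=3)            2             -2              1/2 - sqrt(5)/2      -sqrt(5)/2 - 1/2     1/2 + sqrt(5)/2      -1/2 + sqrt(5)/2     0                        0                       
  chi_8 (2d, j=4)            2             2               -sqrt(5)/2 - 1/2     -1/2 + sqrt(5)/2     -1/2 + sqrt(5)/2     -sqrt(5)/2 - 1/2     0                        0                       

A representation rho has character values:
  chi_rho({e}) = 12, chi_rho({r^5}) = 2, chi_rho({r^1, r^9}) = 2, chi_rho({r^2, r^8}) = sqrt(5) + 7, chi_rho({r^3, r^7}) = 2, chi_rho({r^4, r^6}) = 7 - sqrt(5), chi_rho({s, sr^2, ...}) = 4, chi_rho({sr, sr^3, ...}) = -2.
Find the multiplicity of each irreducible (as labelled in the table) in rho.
Multiplicities: chi_1: 3, chi_2: 2, chi_3: 3, chi_4: 0, chi_5: 1, chi_6: 0, chi_7: 0, chi_8: 1.

Justification: Use <chi_rho, chi> = (1/|G|) sum_C |C| * chi_rho(C) * conj(chi(C)) with |G| = 20 for each irreducible chi in the table:
  <chi_rho, chi_1> = (1/20)[1*(12)*conj(1) + 1*(2)*conj(1) + 2*(2)*conj(1) + 2*(sqrt(5) + 7)*conj(1) + 2*(2)*conj(1) + 2*(7 - sqrt(5))*conj(1) + 5*(4)*conj(1) + 5*(-2)*conj(1)]
      = (1/20)[(12) + (2) + (4) + (2*sqrt(5) + 14) + (4) + (14 - 2*sqrt(5)) + (20) + (-10)] = 60/20 = 3
  <chi_rho, chi_2> = (1/20)[1*(12)*conj(1) + 1*(2)*conj(1) + 2*(2)*conj(1) + 2*(sqrt(5) + 7)*conj(1) + 2*(2)*conj(1) + 2*(7 - sqrt(5))*conj(1) + 5*(4)*conj(-1) + 5*(-2)*conj(-1)]
      = (1/20)[(12) + (2) + (4) + (2*sqrt(5) + 14) + (4) + (14 - 2*sqrt(5)) + (-20) + (10)] = 40/20 = 2
  <chi_rho, chi_3> = (1/20)[1*(12)*conj(1) + 1*(2)*conj(-1) + 2*(2)*conj(-1) + 2*(sqrt(5) + 7)*conj(1) + 2*(2)*conj(-1) + 2*(7 - sqrt(5))*conj(1) + 5*(4)*conj(1) + 5*(-2)*conj(-1)]
      = (1/20)[(12) + (-2) + (-4) + (2*sqrt(5) + 14) + (-4) + (14 - 2*sqrt(5)) + (20) + (10)] = 60/20 = 3
  <chi_rho, chi_4> = (1/20)[1*(12)*conj(1) + 1*(2)*conj(-1) + 2*(2)*conj(-1) + 2*(sqrt(5) + 7)*conj(1) + 2*(2)*conj(-1) + 2*(7 - sqrt(5))*conj(1) + 5*(4)*conj(-1) + 5*(-2)*conj(1)]
      = (1/20)[(12) + (-2) + (-4) + (2*sqrt(5) + 14) + (-4) + (14 - 2*sqrt(5)) + (-20) + (-10)] = 0/20 = 0
  <chi_rho, chi_5> = (1/20)[1*(12)*conj(2) + 1*(2)*conj(-2) + 2*(2)*conj(1/2 + sqrt(5)/2) + 2*(sqrt(5) + 7)*conj(-1/2 + sqrt(5)/2) + 2*(2)*conj(1/2 - sqrt(5)/2) + 2*(7 - sqrt(5))*conj(-sqrt(5)/2 - 1/2) + 5*(4)*conj(0) + 5*(-2)*conj(0)]
      = (1/20)[(24) + (-4) + (2 + 2*sqrt(5)) + (-2 + 6*sqrt(5)) + (2 - 2*sqrt(5)) + (-6*sqrt(5) - 2) + (0) + (0)] = 20/20 = 1
  <chi_rho, chi_6> = (1/20)[1*(12)*conj(2) + 1*(2)*conj(2) + 2*(2)*conj(-1/2 + sqrt(5)/2) + 2*(sqrt(5) + 7)*conj(-sqrt(5)/2 - 1/2) + 2*(2)*conj(-sqrt(5)/2 - 1/2) + 2*(7 - sqrt(5))*conj(-1/2 + sqrt(5)/2) + 5*(4)*conj(0) + 5*(-2)*conj(0)]
      = (1/20)[(24) + (4) + (-2 + 2*sqrt(5)) + (-8*sqrt(5) - 12) + (-2*sqrt(5) - 2) + (-12 + 8*sqrt(5)) + (0) + (0)] = 0/20 = 0
  <chi_rho, chi_7> = (1/20)[1*(12)*conj(2) + 1*(2)*conj(-2) + 2*(2)*conj(1/2 - sqrt(5)/2) + 2*(sqrt(5) + 7)*conj(-sqrt(5)/2 - 1/2) + 2*(2)*conj(1/2 + sqrt(5)/2) + 2*(7 - sqrt(5))*conj(-1/2 + sqrt(5)/2) + 5*(4)*conj(0) + 5*(-2)*conj(0)]
      = (1/20)[(24) + (-4) + (2 - 2*sqrt(5)) + (-8*sqrt(5) - 12) + (2 + 2*sqrt(5)) + (-12 + 8*sqrt(5)) + (0) + (0)] = 0/20 = 0
  <chi_rho, chi_8> = (1/20)[1*(12)*conj(2) + 1*(2)*conj(2) + 2*(2)*conj(-sqrt(5)/2 - 1/2) + 2*(sqrt(5) + 7)*conj(-1/2 + sqrt(5)/2) + 2*(2)*conj(-1/2 + sqrt(5)/2) + 2*(7 - sqrt(5))*conj(-sqrt(5)/2 - 1/2) + 5*(4)*conj(0) + 5*(-2)*conj(0)]
      = (1/20)[(24) + (4) + (-2*sqrt(5) - 2) + (-2 + 6*sqrt(5)) + (-2 + 2*sqrt(5)) + (-6*sqrt(5) - 2) + (0) + (0)] = 20/20 = 1
Dimension check: dim(rho) = sum (mult * dim) = 3*1 + 2*1 + 3*1 + 0*1 + 1*2 + 0*2 + 0*2 + 1*2 = 12 = chi_rho(e) = 12.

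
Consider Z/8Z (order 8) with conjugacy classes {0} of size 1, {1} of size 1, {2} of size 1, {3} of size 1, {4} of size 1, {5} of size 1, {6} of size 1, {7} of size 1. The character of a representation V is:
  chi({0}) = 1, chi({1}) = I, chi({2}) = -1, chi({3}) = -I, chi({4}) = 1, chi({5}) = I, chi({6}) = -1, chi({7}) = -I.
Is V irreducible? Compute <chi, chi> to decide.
Irreducible: <chi, chi> = 1.

Explanation: <chi, chi> = (1/|G|) sum_C |C| * |chi(C)|^2 = (1/8)[1*|1|^2 + 1*|I|^2 + 1*|-1|^2 + 1*|-I|^2 + 1*|1|^2 + 1*|I|^2 + 1*|-1|^2 + 1*|-I|^2]
  = (1/8)[(1) + (1) + (1) + (1) + (1) + (1) + (1) + (1)] = 8/8 = 1.
(Exp terms are combined using exp(i*s)*conj(exp(i*t)) = exp(i*(s-t)), and sums of them are collapsed using the identity that for every m > 1 the m distinct m-th roots of unity sum to 0, e.g. 1 + exp(2*I*pi/3) + exp(-2*I*pi/3) = 0.)
A character is irreducible iff <chi, chi> = 1, so this representation is irreducible.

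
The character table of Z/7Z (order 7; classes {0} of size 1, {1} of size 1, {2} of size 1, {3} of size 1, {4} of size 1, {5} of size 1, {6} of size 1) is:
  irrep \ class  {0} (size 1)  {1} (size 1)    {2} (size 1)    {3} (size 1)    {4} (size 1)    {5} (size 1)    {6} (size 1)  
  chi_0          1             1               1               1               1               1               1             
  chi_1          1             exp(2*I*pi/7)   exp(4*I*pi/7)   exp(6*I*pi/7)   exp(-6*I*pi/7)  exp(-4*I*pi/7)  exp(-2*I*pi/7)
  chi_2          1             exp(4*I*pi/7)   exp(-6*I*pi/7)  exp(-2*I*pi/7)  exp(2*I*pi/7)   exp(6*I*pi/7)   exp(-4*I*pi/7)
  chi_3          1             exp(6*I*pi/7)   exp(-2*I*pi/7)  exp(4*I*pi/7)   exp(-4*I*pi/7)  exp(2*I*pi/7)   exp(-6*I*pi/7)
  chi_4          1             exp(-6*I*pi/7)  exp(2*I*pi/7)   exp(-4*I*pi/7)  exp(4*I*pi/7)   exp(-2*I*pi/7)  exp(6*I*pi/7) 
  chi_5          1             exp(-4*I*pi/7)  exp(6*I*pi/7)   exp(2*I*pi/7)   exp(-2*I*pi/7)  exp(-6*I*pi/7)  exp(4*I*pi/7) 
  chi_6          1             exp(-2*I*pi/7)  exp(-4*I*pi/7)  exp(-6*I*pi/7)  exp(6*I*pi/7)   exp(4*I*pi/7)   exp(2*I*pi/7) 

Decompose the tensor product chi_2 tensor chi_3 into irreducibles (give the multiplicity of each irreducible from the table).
chi_2 tensor chi_3 = chi_5 (all other irreducibles have multiplicity 0).

The character of a tensor product is the pointwise product (chi_2 * chi_3)(C) = chi_2(C) * chi_3(C):
  {0}: (1)*(1), {1}: (exp(4*I*pi/7))*(exp(6*I*pi/7)), {2}: (exp(-6*I*pi/7))*(exp(-2*I*pi/7)), {3}: (exp(-2*I*pi/7))*(exp(4*I*pi/7)), {4}: (exp(2*I*pi/7))*(exp(-4*I*pi/7)), {5}: (exp(6*I*pi/7))*(exp(2*I*pi/7)), {6}: (exp(-4*I*pi/7))*(exp(-6*I*pi/7))
so (chi_2 * chi_3) takes values
  {0} -> 1, {1} -> exp(-4*I*pi/7), {2} -> exp(6*I*pi/7), {3} -> exp(2*I*pi/7), {4} -> exp(-2*I*pi/7), {5} -> exp(-6*I*pi/7), {6} -> exp(4*I*pi/7).
Now take the inner product of this character with each irreducible chi from the table, <chi_2*chi_3, chi> = (1/7) sum_C |C| (chi_2*chi_3)(C) conj(chi(C)):
  <chi_2*chi_3, chi_0> = (1/7)[1*(1)*conj(1) + 1*(exp(-4*I*pi/7))*conj(1) + 1*(exp(6*I*pi/7))*conj(1) + 1*(exp(2*I*pi/7))*conj(1) + 1*(exp(-2*I*pi/7))*conj(1) + 1*(exp(-6*I*pi/7))*conj(1) + 1*(exp(4*I*pi/7))*conj(1)]
      = (1/7)[(1) + (exp(-4*I*pi/7)) + (exp(6*I*pi/7)) + (exp(2*I*pi/7)) + (exp(-2*I*pi/7)) + (exp(-6*I*pi/7)) + (exp(4*I*pi/7))] = 0/7 = 0
  <chi_2*chi_3, chi_1> = (1/7)[1*(1)*conj(1) + 1*(exp(-4*I*pi/7))*conj(exp(2*I*pi/7)) + 1*(exp(6*I*pi/7))*conj(exp(4*I*pi/7)) + 1*(exp(2*I*pi/7))*conj(exp(6*I*pi/7)) + 1*(exp(-2*I*pi/7))*conj(exp(-6*I*pi/7)) + 1*(exp(-6*I*pi/7))*conj(exp(-4*I*pi/7)) + 1*(exp(4*I*pi/7))*conj(exp(-2*I*pi/7))]
      = (1/7)[(1) + (exp(-6*I*pi/7)) + (exp(2*I*pi/7)) + (exp(-4*I*pi/7)) + (exp(4*I*pi/7)) + (exp(-2*I*pi/7)) + (exp(6*I*pi/7))] = 0/7 = 0
  <chi_2*chi_3, chi_2> = (1/7)[1*(1)*conj(1) + 1*(exp(-4*I*pi/7))*conj(exp(4*I*pi/7)) + 1*(exp(6*I*pi/7))*conj(exp(-6*I*pi/7)) + 1*(exp(2*I*pi/7))*conj(exp(-2*I*pi/7)) + 1*(exp(-2*I*pi/7))*conj(exp(2*I*pi/7)) + 1*(exp(-6*I*pi/7))*conj(exp(6*I*pi/7)) + 1*(exp(4*I*pi/7))*conj(exp(-4*I*pi/7))]
      = (1/7)[(1) + (exp(6*I*pi/7)) + (exp(-2*I*pi/7)) + (exp(4*I*pi/7)) + (exp(-4*I*pi/7)) + (exp(2*I*pi/7)) + (exp(-6*I*pi/7))] = 0/7 = 0
  <chi_2*chi_3, chi_3> = (1/7)[1*(1)*conj(1) + 1*(exp(-4*I*pi/7))*conj(exp(6*I*pi/7)) + 1*(exp(6*I*pi/7))*conj(exp(-2*I*pi/7)) + 1*(exp(2*I*pi/7))*conj(exp(4*I*pi/7)) + 1*(exp(-2*I*pi/7))*conj(exp(-4*I*pi/7)) + 1*(exp(-6*I*pi/7))*conj(exp(2*I*pi/7)) + 1*(exp(4*I*pi/7))*conj(exp(-6*I*pi/7))]
      = (1/7)[(1) + (exp(4*I*pi/7)) + (exp(-6*I*pi/7)) + (exp(-2*I*pi/7)) + (exp(2*I*pi/7)) + (exp(6*I*pi/7)) + (exp(-4*I*pi/7))] = 0/7 = 0
  <chi_2*chi_3, chi_4> = (1/7)[1*(1)*conj(1) + 1*(exp(-4*I*pi/7))*conj(exp(-6*I*pi/7)) + 1*(exp(6*I*pi/7))*conj(exp(2*I*pi/7)) + 1*(exp(2*I*pi/7))*conj(exp(-4*I*pi/7)) + 1*(exp(-2*I*pi/7))*conj(exp(4*I*pi/7)) + 1*(exp(-6*I*pi/7))*conj(exp(-2*I*pi/7)) + 1*(exp(4*I*pi/7))*conj(exp(6*I*pi/7))]
      = (1/7)[(1) + (exp(2*I*pi/7)) + (exp(4*I*pi/7)) + (exp(6*I*pi/7)) + (exp(-6*I*pi/7)) + (exp(-4*I*pi/7)) + (exp(-2*I*pi/7))] = 0/7 = 0
  <chi_2*chi_3, chi_5> = (1/7)[1*(1)*conj(1) + 1*(exp(-4*I*pi/7))*conj(exp(-4*I*pi/7)) + 1*(exp(6*I*pi/7))*conj(exp(6*I*pi/7)) + 1*(exp(2*I*pi/7))*conj(exp(2*I*pi/7)) + 1*(exp(-2*I*pi/7))*conj(exp(-2*I*pi/7)) + 1*(exp(-6*I*pi/7))*conj(exp(-6*I*pi/7)) + 1*(exp(4*I*pi/7))*conj(exp(4*I*pi/7))]
      = (1/7)[(1) + (1) + (1) + (1) + (1) + (1) + (1)] = 7/7 = 1
  <chi_2*chi_3, chi_6> = (1/7)[1*(1)*conj(1) + 1*(exp(-4*I*pi/7))*conj(exp(-2*I*pi/7)) + 1*(exp(6*I*pi/7))*conj(exp(-4*I*pi/7)) + 1*(exp(2*I*pi/7))*conj(exp(-6*I*pi/7)) + 1*(exp(-2*I*pi/7))*conj(exp(6*I*pi/7)) + 1*(exp(-6*I*pi/7))*conj(exp(4*I*pi/7)) + 1*(exp(4*I*pi/7))*conj(exp(2*I*pi/7))]
      = (1/7)[(1) + (exp(-2*I*pi/7)) + (exp(-4*I*pi/7)) + (exp(-6*I*pi/7)) + (exp(6*I*pi/7)) + (exp(4*I*pi/7)) + (exp(2*I*pi/7))] = 0/7 = 0
(Exp terms are combined using exp(i*s)*conj(exp(i*t)) = exp(i*(s-t)), and sums of them are collapsed using the identity that for every m > 1 the m distinct m-th roots of unity sum to 0, e.g. 1 + exp(2*I*pi/3) + exp(-2*I*pi/3) = 0.)
Hence the multiplicities are chi_5: 1. Dimension check: dim(chi_2)*dim(chi_3) = 1*1 = 1 and sum (mult * dim) = 1*1 = 1.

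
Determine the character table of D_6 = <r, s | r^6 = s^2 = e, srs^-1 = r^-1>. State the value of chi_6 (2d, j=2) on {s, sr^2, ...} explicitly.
Conjugacy classes: {e} of size 1, {r^3} of size 1, {r^1, r^5} of size 2, {r^2, r^4} of size 2, {s, sr^2, ...} of size 3, {sr, sr^3, ...} of size 3.
Character table:
  irrep \ class              {e} (size 1)  {r^3} (size 1)  {r^1, r^5} (size 2)  {r^2, r^4} (size 2)  {s, sr^2, ...} (size 3)  {sr, sr^3, ...} (size 3)
  chi_1 (triv)               1             1               1                    1                    1                        1                       
  chi_2 (sign: r->1, s->-1)  1             1               1                    1                    -1                       -1                      
  chi_3 (r->-1, s->1)        1             -1              -1                   1                    1                        -1                      
  chi_4 (r->-1, s->-1)       1             -1              -1                   1                    -1                       1                       
  chi_5 (2d, j=1)            2             -2              1                    -1                   0                        0                       
  chi_6 (2d, j=2)            2             2               -1                   -1                   0                        0                       

Spot check: chi_6 (2d, j=2) on {s, sr^2, ...} = 0.

Derivation: D_6 has order 2*6 = 12 with 6 conjugacy classes, hence 6 irreducibles. Sum of squared dims 1 + 1 + 1 + 1 + 4 + 4 = 12 = |G|. Linear characters come from the abelianisation; the 2-dimensional irreps have character r^k -> 2*cos(2*pi*j*k/6), reflections -> 0.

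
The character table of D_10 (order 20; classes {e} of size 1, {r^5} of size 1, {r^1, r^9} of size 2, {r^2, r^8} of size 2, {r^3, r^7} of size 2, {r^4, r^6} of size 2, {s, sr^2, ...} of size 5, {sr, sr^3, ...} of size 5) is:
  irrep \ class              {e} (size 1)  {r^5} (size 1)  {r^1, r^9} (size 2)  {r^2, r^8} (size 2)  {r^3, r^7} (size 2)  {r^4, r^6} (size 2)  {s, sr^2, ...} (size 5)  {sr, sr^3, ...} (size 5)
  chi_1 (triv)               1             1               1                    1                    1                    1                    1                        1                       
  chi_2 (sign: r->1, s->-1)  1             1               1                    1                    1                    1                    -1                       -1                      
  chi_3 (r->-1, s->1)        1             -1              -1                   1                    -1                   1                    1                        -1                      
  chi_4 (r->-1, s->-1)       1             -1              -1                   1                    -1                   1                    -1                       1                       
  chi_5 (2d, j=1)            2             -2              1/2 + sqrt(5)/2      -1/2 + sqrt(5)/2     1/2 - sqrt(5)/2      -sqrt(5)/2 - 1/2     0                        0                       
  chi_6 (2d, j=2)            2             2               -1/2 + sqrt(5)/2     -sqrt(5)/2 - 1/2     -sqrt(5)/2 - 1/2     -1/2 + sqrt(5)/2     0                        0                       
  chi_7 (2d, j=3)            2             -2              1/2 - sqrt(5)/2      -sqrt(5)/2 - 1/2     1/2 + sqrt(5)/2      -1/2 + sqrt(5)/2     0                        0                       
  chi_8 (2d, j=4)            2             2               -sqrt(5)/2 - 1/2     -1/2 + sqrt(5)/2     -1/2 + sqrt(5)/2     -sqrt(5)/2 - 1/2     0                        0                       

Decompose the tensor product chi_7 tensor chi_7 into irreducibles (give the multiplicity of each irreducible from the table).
chi_7 tensor chi_7 = chi_1 + chi_2 + chi_8 (all other irreducibles have multiplicity 0).

Argument: The character of a tensor product is the pointwise product (chi_7 * chi_7)(C) = chi_7(C) * chi_7(C):
  {e}: (2)*(2), {r^5}: (-2)*(-2), {r^1, r^9}: (1/2 - sqrt(5)/2)*(1/2 - sqrt(5)/2), {r^2, r^8}: (-sqrt(5)/2 - 1/2)*(-sqrt(5)/2 - 1/2), {r^3, r^7}: (1/2 + sqrt(5)/2)*(1/2 + sqrt(5)/2), {r^4, r^6}: (-1/2 + sqrt(5)/2)*(-1/2 + sqrt(5)/2), {s, sr^2, ...}: (0)*(0), {sr, sr^3, ...}: (0)*(0)
so (chi_7 * chi_7) takes values
  {e} -> 4, {r^5} -> 4, {r^1, r^9} -> 3/2 - sqrt(5)/2, {r^2, r^8} -> sqrt(5)/2 + 3/2, {r^3, r^7} -> sqrt(5)/2 + 3/2, {r^4, r^6} -> 3/2 - sqrt(5)/2, {s, sr^2, ...} -> 0, {sr, sr^3, ...} -> 0.
Now take the inner product of this character with each irreducible chi from the table, <chi_7*chi_7, chi> = (1/20) sum_C |C| (chi_7*chi_7)(C) conj(chi(C)):
  <chi_7*chi_7, chi_1> = (1/20)[1*(4)*conj(1) + 1*(4)*conj(1) + 2*(3/2 - sqrt(5)/2)*conj(1) + 2*(sqrt(5)/2 + 3/2)*conj(1) + 2*(sqrt(5)/2 + 3/2)*conj(1) + 2*(3/2 - sqrt(5)/2)*conj(1) + 5*(0)*conj(1) + 5*(0)*conj(1)]
      = (1/20)[(4) + (4) + (3 - sqrt(5)) + (sqrt(5) + 3) + (sqrt(5) + 3) + (3 - sqrt(5)) + (0) + (0)] = 20/20 = 1
  <chi_7*chi_7, chi_2> = (1/20)[1*(4)*conj(1) + 1*(4)*conj(1) + 2*(3/2 - sqrt(5)/2)*conj(1) + 2*(sqrt(5)/2 + 3/2)*conj(1) + 2*(sqrt(5)/2 + 3/2)*conj(1) + 2*(3/2 - sqrt(5)/2)*conj(1) + 5*(0)*conj(-1) + 5*(0)*conj(-1)]
      = (1/20)[(4) + (4) + (3 - sqrt(5)) + (sqrt(5) + 3) + (sqrt(5) + 3) + (3 - sqrt(5)) + (0) + (0)] = 20/20 = 1
  <chi_7*chi_7, chi_3> = (1/20)[1*(4)*conj(1) + 1*(4)*conj(-1) + 2*(3/2 - sqrt(5)/2)*conj(-1) + 2*(sqrt(5)/2 + 3/2)*conj(1) + 2*(sqrt(5)/2 + 3/2)*conj(-1) + 2*(3/2 - sqrt(5)/2)*conj(1) + 5*(0)*conj(1) + 5*(0)*conj(-1)]
      = (1/20)[(4) + (-4) + (-3 + sqrt(5)) + (sqrt(5) + 3) + (-3 - sqrt(5)) + (3 - sqrt(5)) + (0) + (0)] = 0/20 = 0
  <chi_7*chi_7, chi_4> = (1/20)[1*(4)*conj(1) + 1*(4)*conj(-1) + 2*(3/2 - sqrt(5)/2)*conj(-1) + 2*(sqrt(5)/2 + 3/2)*conj(1) + 2*(sqrt(5)/2 + 3/2)*conj(-1) + 2*(3/2 - sqrt(5)/2)*conj(1) + 5*(0)*conj(-1) + 5*(0)*conj(1)]
      = (1/20)[(4) + (-4) + (-3 + sqrt(5)) + (sqrt(5) + 3) + (-3 - sqrt(5)) + (3 - sqrt(5)) + (0) + (0)] = 0/20 = 0
  <chi_7*chi_7, chi_5> = (1/20)[1*(4)*conj(2) + 1*(4)*conj(-2) + 2*(3/2 - sqrt(5)/2)*conj(1/2 + sqrt(5)/2) + 2*(sqrt(5)/2 + 3/2)*conj(-1/2 + sqrt(5)/2) + 2*(sqrt(5)/2 + 3/2)*conj(1/2 - sqrt(5)/2) + 2*(3/2 - sqrt(5)/2)*conj(-sqrt(5)/2 - 1/2) + 5*(0)*conj(0) + 5*(0)*conj(0)]
      = (1/20)[(8) + (-8) + (-1 + sqrt(5)) + (1 + sqrt(5)) + (-sqrt(5) - 1) + (1 - sqrt(5)) + (0) + (0)] = 0/20 = 0
  <chi_7*chi_7, chi_6> = (1/20)[1*(4)*conj(2) + 1*(4)*conj(2) + 2*(3/2 - sqrt(5)/2)*conj(-1/2 + sqrt(5)/2) + 2*(sqrt(5)/2 + 3/2)*conj(-sqrt(5)/2 - 1/2) + 2*(sqrt(5)/2 + 3/2)*conj(-sqrt(5)/2 - 1/2) + 2*(3/2 - sqrt(5)/2)*conj(-1/2 + sqrt(5)/2) + 5*(0)*conj(0) + 5*(0)*conj(0)]
      = (1/20)[(8) + (8) + (-4 + 2*sqrt(5)) + (-2*sqrt(5) - 4) + (-2*sqrt(5) - 4) + (-4 + 2*sqrt(5)) + (0) + (0)] = 0/20 = 0
  <chi_7*chi_7, chi_7> = (1/20)[1*(4)*conj(2) + 1*(4)*conj(-2) + 2*(3/2 - sqrt(5)/2)*conj(1/2 - sqrt(5)/2) + 2*(sqrt(5)/2 + 3/2)*conj(-sqrt(5)/2 - 1/2) + 2*(sqrt(5)/2 + 3/2)*conj(1/2 + sqrt(5)/2) + 2*(3/2 - sqrt(5)/2)*conj(-1/2 + sqrt(5)/2) + 5*(0)*conj(0) + 5*(0)*conj(0)]
      = (1/20)[(8) + (-8) + (4 - 2*sqrt(5)) + (-2*sqrt(5) - 4) + (4 + 2*sqrt(5)) + (-4 + 2*sqrt(5)) + (0) + (0)] = 0/20 = 0
  <chi_7*chi_7, chi_8> = (1/20)[1*(4)*conj(2) + 1*(4)*conj(2) + 2*(3/2 - sqrt(5)/2)*conj(-sqrt(5)/2 - 1/2) + 2*(sqrt(5)/2 + 3/2)*conj(-1/2 + sqrt(5)/2) + 2*(sqrt(5)/2 + 3/2)*conj(-1/2 + sqrt(5)/2) + 2*(3/2 - sqrt(5)/2)*conj(-sqrt(5)/2 - 1/2) + 5*(0)*conj(0) + 5*(0)*conj(0)]
      = (1/20)[(8) + (8) + (1 - sqrt(5)) + (1 + sqrt(5)) + (1 + sqrt(5)) + (1 - sqrt(5)) + (0) + (0)] = 20/20 = 1
Hence the multiplicities are chi_1: 1, chi_2: 1, chi_8: 1. Dimension check: dim(chi_7)*dim(chi_7) = 2*2 = 4 and sum (mult * dim) = 1*1 + 1*1 + 1*2 = 4.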